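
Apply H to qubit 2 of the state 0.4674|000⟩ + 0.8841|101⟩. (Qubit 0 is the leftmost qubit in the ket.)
0.3305|000⟩ + 0.3305|001⟩ + 0.6252|100⟩ - 0.6252|101⟩

H on qubit 2 mixes each pair of kets that differ only in qubit 2: amplitudes (a, b) of (|…0…⟩, |…1…⟩) become ((a + b)/√2, (a − b)/√2). Kets absent from the input have amplitude 0.
(|000⟩, |001⟩): (a, b) = (0.4674, 0) → (0.3305, 0.3305)
(|100⟩, |101⟩): (a, b) = (0, 0.8841) → (0.6252, -0.6252)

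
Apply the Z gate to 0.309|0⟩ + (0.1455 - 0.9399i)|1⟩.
0.309|0⟩ + (-0.1455 + 0.9399i)|1⟩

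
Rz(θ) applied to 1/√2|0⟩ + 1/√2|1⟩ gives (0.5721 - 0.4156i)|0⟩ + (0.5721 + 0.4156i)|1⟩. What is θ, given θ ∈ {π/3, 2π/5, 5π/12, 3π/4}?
2π/5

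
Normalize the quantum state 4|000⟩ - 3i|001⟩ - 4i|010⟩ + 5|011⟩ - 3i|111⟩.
0.4619|000⟩ - 0.3464i|001⟩ - 0.4619i|010⟩ + 1/√3|011⟩ - 0.3464i|111⟩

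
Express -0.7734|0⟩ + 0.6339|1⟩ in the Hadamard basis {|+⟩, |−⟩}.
-0.09864|+⟩ - 0.9951|−⟩

With |ψ⟩ = α|0⟩ + β|1⟩, the Hadamard-basis coefficients are ⟨+|ψ⟩ = (α + β)/√2 and ⟨−|ψ⟩ = (α − β)/√2.
Here α = -0.7734, β = 0.6339: (α + β)/√2 = -0.09864, (α − β)/√2 = -0.9951.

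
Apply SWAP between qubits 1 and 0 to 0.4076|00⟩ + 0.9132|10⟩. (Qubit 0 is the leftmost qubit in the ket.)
0.4076|00⟩ + 0.9132|01⟩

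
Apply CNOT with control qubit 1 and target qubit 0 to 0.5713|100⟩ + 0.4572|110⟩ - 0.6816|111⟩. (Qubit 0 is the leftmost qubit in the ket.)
0.4572|010⟩ - 0.6816|011⟩ + 0.5713|100⟩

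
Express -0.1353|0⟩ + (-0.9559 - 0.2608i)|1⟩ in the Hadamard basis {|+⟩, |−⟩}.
(-0.7716 - 0.1844i)|+⟩ + (0.5803 + 0.1844i)|−⟩

With |ψ⟩ = α|0⟩ + β|1⟩, the Hadamard-basis coefficients are ⟨+|ψ⟩ = (α + β)/√2 and ⟨−|ψ⟩ = (α − β)/√2.
Here α = -0.1353, β = (-0.9559 - 0.2608i): (α + β)/√2 = (-0.7716 - 0.1844i), (α − β)/√2 = (0.5803 + 0.1844i).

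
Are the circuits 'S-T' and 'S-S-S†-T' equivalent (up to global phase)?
Yes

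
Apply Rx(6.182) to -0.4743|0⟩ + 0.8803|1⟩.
(0.4737 - 0.04452i)|0⟩ + (-0.8792 + 0.02399i)|1⟩

Rx(6.182) = [[cos(θ/2), −i·sin(θ/2)], [−i·sin(θ/2), cos(θ/2)]]; θ = 6.182, cos(θ/2) ≈ -0.99872, sin(θ/2) ≈ 0.0505711.
With a = amp(|0⟩) = -0.4743 and b = amp(|1⟩) = 0.8803:
new amp(|0⟩) = (-0.99872)·a + (-0.0505711i)·b = (0.4737 - 0.04452i)
new amp(|1⟩) = (-0.0505711i)·a + (-0.99872)·b = (-0.8792 + 0.02399i)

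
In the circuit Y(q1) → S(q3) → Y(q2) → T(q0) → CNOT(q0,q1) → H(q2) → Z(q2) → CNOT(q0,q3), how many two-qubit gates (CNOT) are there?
2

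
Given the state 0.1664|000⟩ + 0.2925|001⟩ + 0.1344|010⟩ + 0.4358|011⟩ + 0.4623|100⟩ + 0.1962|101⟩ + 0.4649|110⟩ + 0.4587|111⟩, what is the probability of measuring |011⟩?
0.1899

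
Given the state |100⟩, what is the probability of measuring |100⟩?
1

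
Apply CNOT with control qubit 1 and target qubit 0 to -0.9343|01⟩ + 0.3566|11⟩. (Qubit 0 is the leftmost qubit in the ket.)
0.3566|01⟩ - 0.9343|11⟩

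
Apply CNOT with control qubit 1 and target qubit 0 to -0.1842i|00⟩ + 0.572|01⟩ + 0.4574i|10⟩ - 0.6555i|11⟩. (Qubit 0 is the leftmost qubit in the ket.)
-0.1842i|00⟩ - 0.6555i|01⟩ + 0.4574i|10⟩ + 0.572|11⟩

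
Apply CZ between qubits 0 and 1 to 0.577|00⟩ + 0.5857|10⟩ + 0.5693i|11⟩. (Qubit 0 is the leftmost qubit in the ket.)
0.577|00⟩ + 0.5857|10⟩ - 0.5693i|11⟩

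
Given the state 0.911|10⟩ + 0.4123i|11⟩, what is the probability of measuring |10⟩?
0.8299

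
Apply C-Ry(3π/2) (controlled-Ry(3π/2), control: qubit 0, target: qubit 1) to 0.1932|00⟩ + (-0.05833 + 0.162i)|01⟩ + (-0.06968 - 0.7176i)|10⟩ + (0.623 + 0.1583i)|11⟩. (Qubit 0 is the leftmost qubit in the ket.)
0.1932|00⟩ + (-0.05833 + 0.162i)|01⟩ + (-0.3913 + 0.3955i)|10⟩ + (-0.4898 - 0.6194i)|11⟩

C-Ry(3π/2) leaves the control-|0⟩ kets |00⟩, |01⟩ unchanged and applies Ry(3π/2) to qubit 1 on the control-|1⟩ pair (|10⟩, |11⟩).
Ry(3π/2) = [[cos(θ/2), −sin(θ/2)], [sin(θ/2), cos(θ/2)]]; θ = 3π/2, cos(θ/2) ≈ -0.707107, sin(θ/2) ≈ 0.707107.
With a = amp(|10⟩) = (-0.06968 - 0.7176i) and b = amp(|11⟩) = (0.623 + 0.1583i):
new amp(|10⟩) = (-0.707107)·a + (-0.707107)·b = (-0.3913 + 0.3955i)
new amp(|11⟩) = (0.707107)·a + (-0.707107)·b = (-0.4898 - 0.6194i)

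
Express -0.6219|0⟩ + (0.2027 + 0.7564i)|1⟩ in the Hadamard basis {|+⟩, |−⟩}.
(-0.2964 + 0.5349i)|+⟩ + (-0.5831 - 0.5349i)|−⟩

With |ψ⟩ = α|0⟩ + β|1⟩, the Hadamard-basis coefficients are ⟨+|ψ⟩ = (α + β)/√2 and ⟨−|ψ⟩ = (α − β)/√2.
Here α = -0.6219, β = (0.2027 + 0.7564i): (α + β)/√2 = (-0.2964 + 0.5349i), (α − β)/√2 = (-0.5831 - 0.5349i).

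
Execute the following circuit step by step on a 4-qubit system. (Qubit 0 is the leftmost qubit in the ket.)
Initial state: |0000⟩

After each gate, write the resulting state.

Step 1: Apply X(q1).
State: |0100⟩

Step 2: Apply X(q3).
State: |0101⟩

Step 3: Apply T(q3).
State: (1/√2 + (1/√2)i)|0101⟩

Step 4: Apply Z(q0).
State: (1/√2 + (1/√2)i)|0101⟩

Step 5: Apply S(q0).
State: (1/√2 + (1/√2)i)|0101⟩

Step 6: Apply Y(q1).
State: (1/√2 - (1/√2)i)|0001⟩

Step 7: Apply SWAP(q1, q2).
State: (1/√2 - (1/√2)i)|0001⟩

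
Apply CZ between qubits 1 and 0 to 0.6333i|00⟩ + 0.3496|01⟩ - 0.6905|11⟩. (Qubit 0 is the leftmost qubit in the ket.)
0.6333i|00⟩ + 0.3496|01⟩ + 0.6905|11⟩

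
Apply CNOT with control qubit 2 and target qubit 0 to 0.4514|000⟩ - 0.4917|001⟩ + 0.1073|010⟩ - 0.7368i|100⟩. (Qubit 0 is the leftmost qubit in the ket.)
0.4514|000⟩ + 0.1073|010⟩ - 0.7368i|100⟩ - 0.4917|101⟩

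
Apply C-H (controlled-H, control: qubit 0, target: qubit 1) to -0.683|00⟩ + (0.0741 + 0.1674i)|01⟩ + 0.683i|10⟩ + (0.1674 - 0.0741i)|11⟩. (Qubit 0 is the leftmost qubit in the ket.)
-0.683|00⟩ + (0.0741 + 0.1674i)|01⟩ + (0.1184 + 0.4306i)|10⟩ + (-0.1184 + 0.5354i)|11⟩

C-H leaves the control-|0⟩ kets |00⟩, |01⟩ unchanged and applies H to qubit 1 on the control-|1⟩ pair (|10⟩, |11⟩).
H = [[1/√2, 1/√2], [1/√2, -1/√2]].
With a = amp(|10⟩) = 0.683i and b = amp(|11⟩) = (0.1674 - 0.0741i):
new amp(|10⟩) = (1/√2)·a + (1/√2)·b = (0.1184 + 0.4306i)
new amp(|11⟩) = (1/√2)·a + (-1/√2)·b = (-0.1184 + 0.5354i)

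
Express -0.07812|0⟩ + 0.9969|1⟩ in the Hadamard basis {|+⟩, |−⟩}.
0.6497|+⟩ - 0.7602|−⟩

With |ψ⟩ = α|0⟩ + β|1⟩, the Hadamard-basis coefficients are ⟨+|ψ⟩ = (α + β)/√2 and ⟨−|ψ⟩ = (α − β)/√2.
Here α = -0.07812, β = 0.9969: (α + β)/√2 = 0.6497, (α − β)/√2 = -0.7602.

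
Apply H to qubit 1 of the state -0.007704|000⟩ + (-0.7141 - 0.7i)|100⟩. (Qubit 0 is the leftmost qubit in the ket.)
-0.005448|000⟩ - 0.005448|010⟩ + (-0.5049 - 0.495i)|100⟩ + (-0.5049 - 0.495i)|110⟩

H on qubit 1 mixes each pair of kets that differ only in qubit 1: amplitudes (a, b) of (|…0…⟩, |…1…⟩) become ((a + b)/√2, (a − b)/√2). Kets absent from the input have amplitude 0.
(|000⟩, |010⟩): (a, b) = (-0.007704, 0) → (-0.005448, -0.005448)
(|100⟩, |110⟩): (a, b) = ((-0.7141 - 0.7i), 0) → ((-0.5049 - 0.495i), (-0.5049 - 0.495i))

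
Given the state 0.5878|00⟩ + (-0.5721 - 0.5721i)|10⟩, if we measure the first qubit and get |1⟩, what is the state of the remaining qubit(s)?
(-1/√2 - (1/√2)i)|0⟩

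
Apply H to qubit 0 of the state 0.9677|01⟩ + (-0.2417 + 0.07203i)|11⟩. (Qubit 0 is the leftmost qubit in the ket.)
(0.5134 + 0.05093i)|01⟩ + (0.8552 - 0.05093i)|11⟩

H on qubit 0 mixes each pair of kets that differ only in qubit 0: amplitudes (a, b) of (|…0…⟩, |…1…⟩) become ((a + b)/√2, (a − b)/√2). Kets absent from the input have amplitude 0.
(|01⟩, |11⟩): (a, b) = (0.9677, (-0.2417 + 0.07203i)) → ((0.5134 + 0.05093i), (0.8552 - 0.05093i))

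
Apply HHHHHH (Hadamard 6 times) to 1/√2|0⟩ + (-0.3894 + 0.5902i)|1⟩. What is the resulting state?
1/√2|0⟩ + (-0.3894 + 0.5902i)|1⟩

H² = I, so an even number of Hadamards cancels: H^6 = I and the state is unchanged.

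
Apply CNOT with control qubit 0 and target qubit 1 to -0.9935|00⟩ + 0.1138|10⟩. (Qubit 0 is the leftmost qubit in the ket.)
-0.9935|00⟩ + 0.1138|11⟩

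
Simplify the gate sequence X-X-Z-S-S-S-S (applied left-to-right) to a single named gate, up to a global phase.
Z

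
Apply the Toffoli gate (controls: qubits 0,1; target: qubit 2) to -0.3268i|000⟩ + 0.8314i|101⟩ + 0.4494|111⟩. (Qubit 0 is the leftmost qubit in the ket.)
-0.3268i|000⟩ + 0.8314i|101⟩ + 0.4494|110⟩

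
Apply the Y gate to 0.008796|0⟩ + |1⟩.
-i|0⟩ + 0.008796i|1⟩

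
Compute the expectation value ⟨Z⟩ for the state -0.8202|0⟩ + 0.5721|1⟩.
0.3454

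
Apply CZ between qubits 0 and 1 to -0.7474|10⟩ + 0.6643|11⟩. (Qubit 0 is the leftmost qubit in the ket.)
-0.7474|10⟩ - 0.6643|11⟩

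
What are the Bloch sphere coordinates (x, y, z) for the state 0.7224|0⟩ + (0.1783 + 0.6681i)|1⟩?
(0.2576, 0.9653, 0.04371)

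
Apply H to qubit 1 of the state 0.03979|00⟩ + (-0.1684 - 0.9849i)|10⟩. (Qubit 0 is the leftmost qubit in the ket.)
0.02814|00⟩ + 0.02814|01⟩ + (-0.1191 - 0.6964i)|10⟩ + (-0.1191 - 0.6964i)|11⟩

H on qubit 1 mixes each pair of kets that differ only in qubit 1: amplitudes (a, b) of (|…0…⟩, |…1…⟩) become ((a + b)/√2, (a − b)/√2). Kets absent from the input have amplitude 0.
(|00⟩, |01⟩): (a, b) = (0.03979, 0) → (0.02814, 0.02814)
(|10⟩, |11⟩): (a, b) = ((-0.1684 - 0.9849i), 0) → ((-0.1191 - 0.6964i), (-0.1191 - 0.6964i))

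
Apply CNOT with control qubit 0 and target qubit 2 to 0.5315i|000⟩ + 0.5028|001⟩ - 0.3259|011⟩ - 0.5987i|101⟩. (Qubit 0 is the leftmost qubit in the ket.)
0.5315i|000⟩ + 0.5028|001⟩ - 0.3259|011⟩ - 0.5987i|100⟩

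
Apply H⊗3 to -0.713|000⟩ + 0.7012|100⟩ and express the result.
-0.004172|000⟩ - 0.004172|001⟩ - 0.004172|010⟩ - 0.004172|011⟩ - 0.5|100⟩ - 0.5|101⟩ - 0.5|110⟩ - 0.5|111⟩

H⊗3 gives amp(|y⟩) = (1/2√2) Σ_x (−1)^(x·y) amp(|x⟩), where x·y is the number of positions in which both x and y have a 1.
|000⟩: (-0.713 + 0.7012)/(2√2) = -0.004172
|001⟩: (-0.713 + 0.7012)/(2√2) = -0.004172
|010⟩: (-0.713 + 0.7012)/(2√2) = -0.004172
|011⟩: (-0.713 + 0.7012)/(2√2) = -0.004172
|100⟩: (-0.713 - 0.7012)/(2√2) = -0.5
|101⟩: (-0.713 - 0.7012)/(2√2) = -0.5
|110⟩: (-0.713 - 0.7012)/(2√2) = -0.5
|111⟩: (-0.713 - 0.7012)/(2√2) = -0.5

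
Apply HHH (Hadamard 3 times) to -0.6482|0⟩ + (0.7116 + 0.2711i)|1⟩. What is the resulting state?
(0.04483 + 0.1917i)|0⟩ + (-0.9615 - 0.1917i)|1⟩

H² = I, so H^3 = H: a single Hadamard. With (a, b) = (-0.6482, (0.7116 + 0.2711i)), H gives ((a + b)/√2, (a − b)/√2) = ((0.04483 + 0.1917i), (-0.9615 - 0.1917i)).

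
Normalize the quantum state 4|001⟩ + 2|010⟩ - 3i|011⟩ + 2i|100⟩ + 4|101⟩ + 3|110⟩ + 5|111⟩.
0.4391|001⟩ + 0.2195|010⟩ - 0.3293i|011⟩ + 0.2195i|100⟩ + 0.4391|101⟩ + 0.3293|110⟩ + 0.5488|111⟩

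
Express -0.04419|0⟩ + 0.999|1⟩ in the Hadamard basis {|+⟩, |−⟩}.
0.6752|+⟩ - 0.7376|−⟩

With |ψ⟩ = α|0⟩ + β|1⟩, the Hadamard-basis coefficients are ⟨+|ψ⟩ = (α + β)/√2 and ⟨−|ψ⟩ = (α − β)/√2.
Here α = -0.04419, β = 0.999: (α + β)/√2 = 0.6752, (α − β)/√2 = -0.7376.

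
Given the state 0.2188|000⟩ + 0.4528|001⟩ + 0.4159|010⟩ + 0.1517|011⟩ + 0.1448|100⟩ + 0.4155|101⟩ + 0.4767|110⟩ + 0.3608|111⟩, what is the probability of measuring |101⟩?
0.1726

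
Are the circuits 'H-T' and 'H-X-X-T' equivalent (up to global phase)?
Yes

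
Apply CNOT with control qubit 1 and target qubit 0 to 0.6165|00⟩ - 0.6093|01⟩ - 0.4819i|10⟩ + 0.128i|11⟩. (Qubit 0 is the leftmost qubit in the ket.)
0.6165|00⟩ + 0.128i|01⟩ - 0.4819i|10⟩ - 0.6093|11⟩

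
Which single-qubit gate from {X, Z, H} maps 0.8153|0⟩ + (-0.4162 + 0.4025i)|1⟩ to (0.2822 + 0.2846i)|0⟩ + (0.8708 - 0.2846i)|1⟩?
H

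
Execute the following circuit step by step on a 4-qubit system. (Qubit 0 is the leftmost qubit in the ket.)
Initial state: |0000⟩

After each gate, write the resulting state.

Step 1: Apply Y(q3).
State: i|0001⟩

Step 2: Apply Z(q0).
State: i|0001⟩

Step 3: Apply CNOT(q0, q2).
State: i|0001⟩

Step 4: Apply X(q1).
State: i|0101⟩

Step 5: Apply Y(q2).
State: -|0111⟩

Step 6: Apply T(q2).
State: (-1/√2 - (1/√2)i)|0111⟩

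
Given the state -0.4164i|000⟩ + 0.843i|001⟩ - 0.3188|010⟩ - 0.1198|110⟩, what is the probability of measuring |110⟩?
0.01435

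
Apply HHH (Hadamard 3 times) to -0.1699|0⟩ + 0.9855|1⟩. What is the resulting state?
0.5767|0⟩ - 0.817|1⟩

H² = I, so H^3 = H: a single Hadamard. With (a, b) = (-0.1699, 0.9855), H gives ((a + b)/√2, (a − b)/√2) = (0.5767, -0.817).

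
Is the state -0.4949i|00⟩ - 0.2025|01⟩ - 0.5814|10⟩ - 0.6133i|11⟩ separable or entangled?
Entangled

Writing the state as a|00⟩ + b|01⟩ + c|10⟩ + d|11⟩, it is a product state iff ad − bc = 0.
Here (a, b, c, d) = (-0.4949i, -0.2025, -0.5814, -0.6133i): ad − bc = (-0.4949i)(-0.6133i) − (-0.2025)(-0.5814) = -0.4213 ≠ 0, so the state is entangled.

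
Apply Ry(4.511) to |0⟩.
-0.6324|0⟩ + 0.7746|1⟩

Ry(4.511) = [[cos(θ/2), −sin(θ/2)], [sin(θ/2), cos(θ/2)]]; θ = 4.511, cos(θ/2) ≈ -0.632444, sin(θ/2) ≈ 0.774606.
With a = amp(|0⟩) = 1 and b = amp(|1⟩) = 0:
new amp(|0⟩) = (-0.632444)·a + (-0.774606)·b = -0.6324
new amp(|1⟩) = (0.774606)·a + (-0.632444)·b = 0.7746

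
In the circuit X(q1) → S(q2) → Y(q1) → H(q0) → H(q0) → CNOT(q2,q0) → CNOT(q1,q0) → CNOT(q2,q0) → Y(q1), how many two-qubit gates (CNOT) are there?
3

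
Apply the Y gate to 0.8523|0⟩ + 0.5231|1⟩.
-0.5231i|0⟩ + 0.8523i|1⟩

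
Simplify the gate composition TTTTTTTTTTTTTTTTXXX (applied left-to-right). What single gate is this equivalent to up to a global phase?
X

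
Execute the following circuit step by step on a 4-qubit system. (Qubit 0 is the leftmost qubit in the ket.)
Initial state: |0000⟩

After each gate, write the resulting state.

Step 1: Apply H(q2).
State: 1/√2|0000⟩ + 1/√2|0010⟩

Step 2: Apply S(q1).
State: 1/√2|0000⟩ + 1/√2|0010⟩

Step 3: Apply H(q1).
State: 1/2|0000⟩ + 1/2|0010⟩ + 1/2|0100⟩ + 1/2|0110⟩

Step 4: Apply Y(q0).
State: (1/2)i|1000⟩ + (1/2)i|1010⟩ + (1/2)i|1100⟩ + (1/2)i|1110⟩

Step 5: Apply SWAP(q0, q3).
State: (1/2)i|0001⟩ + (1/2)i|0011⟩ + (1/2)i|0101⟩ + (1/2)i|0111⟩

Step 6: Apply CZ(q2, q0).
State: (1/2)i|0001⟩ + (1/2)i|0011⟩ + (1/2)i|0101⟩ + (1/2)i|0111⟩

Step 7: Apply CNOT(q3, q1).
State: (1/2)i|0001⟩ + (1/2)i|0011⟩ + (1/2)i|0101⟩ + (1/2)i|0111⟩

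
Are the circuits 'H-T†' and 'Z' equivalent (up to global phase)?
No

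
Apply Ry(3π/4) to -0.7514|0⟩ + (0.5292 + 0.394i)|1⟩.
(-0.7765 - 0.364i)|0⟩ + (-0.4917 + 0.1508i)|1⟩

Ry(3π/4) = [[cos(θ/2), −sin(θ/2)], [sin(θ/2), cos(θ/2)]]; θ = 3π/4, cos(θ/2) ≈ 0.382683, sin(θ/2) ≈ 0.92388.
With a = amp(|0⟩) = -0.7514 and b = amp(|1⟩) = (0.5292 + 0.394i):
new amp(|0⟩) = (0.382683)·a + (-0.92388)·b = (-0.7765 - 0.364i)
new amp(|1⟩) = (0.92388)·a + (0.382683)·b = (-0.4917 + 0.1508i)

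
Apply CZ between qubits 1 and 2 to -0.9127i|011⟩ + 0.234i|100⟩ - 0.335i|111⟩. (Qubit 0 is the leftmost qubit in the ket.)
0.9127i|011⟩ + 0.234i|100⟩ + 0.335i|111⟩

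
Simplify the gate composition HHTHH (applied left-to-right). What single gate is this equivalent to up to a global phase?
T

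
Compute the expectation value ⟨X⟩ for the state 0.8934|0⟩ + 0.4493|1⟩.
0.8028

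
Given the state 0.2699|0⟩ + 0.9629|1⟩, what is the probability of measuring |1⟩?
0.9272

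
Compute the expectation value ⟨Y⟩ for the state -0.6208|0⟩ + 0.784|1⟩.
0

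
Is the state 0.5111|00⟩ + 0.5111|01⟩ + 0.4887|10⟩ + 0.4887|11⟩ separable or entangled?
Separable

Writing the state as a|00⟩ + b|01⟩ + c|10⟩ + d|11⟩, it is a product state iff ad − bc = 0.
Here (a, b, c, d) = (0.5111, 0.5111, 0.4887, 0.4887): ad − bc = (0.5111)(0.4887) − (0.5111)(0.4887) = 0, so the state is separable.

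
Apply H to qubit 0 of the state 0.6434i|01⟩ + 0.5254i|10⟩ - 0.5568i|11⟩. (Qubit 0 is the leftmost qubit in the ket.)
0.3715i|00⟩ + 0.06124i|01⟩ - 0.3715i|10⟩ + 0.8487i|11⟩

H on qubit 0 mixes each pair of kets that differ only in qubit 0: amplitudes (a, b) of (|…0…⟩, |…1…⟩) become ((a + b)/√2, (a − b)/√2). Kets absent from the input have amplitude 0.
(|00⟩, |10⟩): (a, b) = (0, 0.5254i) → (0.3715i, -0.3715i)
(|01⟩, |11⟩): (a, b) = (0.6434i, -0.5568i) → (0.06124i, 0.8487i)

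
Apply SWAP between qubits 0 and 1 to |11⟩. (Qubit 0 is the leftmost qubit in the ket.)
|11⟩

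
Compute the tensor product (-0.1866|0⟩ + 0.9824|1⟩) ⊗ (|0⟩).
-0.1866|00⟩ + 0.9824|10⟩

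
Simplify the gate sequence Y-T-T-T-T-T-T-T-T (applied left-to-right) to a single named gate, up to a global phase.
Y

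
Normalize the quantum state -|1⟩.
-|1⟩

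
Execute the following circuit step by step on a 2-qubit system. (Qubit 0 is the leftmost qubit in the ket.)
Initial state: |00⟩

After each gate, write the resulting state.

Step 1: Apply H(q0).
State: 1/√2|00⟩ + 1/√2|10⟩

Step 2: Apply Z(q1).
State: 1/√2|00⟩ + 1/√2|10⟩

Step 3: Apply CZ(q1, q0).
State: 1/√2|00⟩ + 1/√2|10⟩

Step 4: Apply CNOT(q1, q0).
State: 1/√2|00⟩ + 1/√2|10⟩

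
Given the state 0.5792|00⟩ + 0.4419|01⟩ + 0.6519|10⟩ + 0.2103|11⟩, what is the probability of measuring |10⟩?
0.425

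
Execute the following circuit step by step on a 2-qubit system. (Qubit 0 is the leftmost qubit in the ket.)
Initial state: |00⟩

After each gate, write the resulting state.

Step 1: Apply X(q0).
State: |10⟩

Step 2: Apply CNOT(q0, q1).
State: |11⟩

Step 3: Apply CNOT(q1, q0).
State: |01⟩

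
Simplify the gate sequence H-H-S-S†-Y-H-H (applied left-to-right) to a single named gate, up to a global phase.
Y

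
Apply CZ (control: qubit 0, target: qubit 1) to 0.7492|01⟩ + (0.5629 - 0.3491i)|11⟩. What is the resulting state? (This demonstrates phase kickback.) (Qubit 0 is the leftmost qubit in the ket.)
0.7492|01⟩ + (-0.5629 + 0.3491i)|11⟩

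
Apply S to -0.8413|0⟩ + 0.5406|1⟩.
-0.8413|0⟩ + 0.5406i|1⟩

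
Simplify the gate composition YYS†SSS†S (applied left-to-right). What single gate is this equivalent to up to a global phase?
S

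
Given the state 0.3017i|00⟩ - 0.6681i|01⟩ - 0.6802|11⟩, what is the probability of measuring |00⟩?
0.09102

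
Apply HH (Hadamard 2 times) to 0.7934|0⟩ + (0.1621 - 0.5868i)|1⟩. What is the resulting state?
0.7934|0⟩ + (0.1621 - 0.5868i)|1⟩

H² = I, so an even number of Hadamards cancels: H^2 = I and the state is unchanged.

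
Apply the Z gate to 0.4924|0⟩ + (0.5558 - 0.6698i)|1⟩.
0.4924|0⟩ + (-0.5558 + 0.6698i)|1⟩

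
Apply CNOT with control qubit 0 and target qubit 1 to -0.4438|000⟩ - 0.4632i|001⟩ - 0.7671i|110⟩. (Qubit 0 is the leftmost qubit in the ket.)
-0.4438|000⟩ - 0.4632i|001⟩ - 0.7671i|100⟩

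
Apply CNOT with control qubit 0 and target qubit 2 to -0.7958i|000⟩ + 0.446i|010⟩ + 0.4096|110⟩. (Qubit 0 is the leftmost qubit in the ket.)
-0.7958i|000⟩ + 0.446i|010⟩ + 0.4096|111⟩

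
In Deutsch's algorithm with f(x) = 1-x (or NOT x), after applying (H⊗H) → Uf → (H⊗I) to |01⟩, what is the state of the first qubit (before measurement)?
|1⟩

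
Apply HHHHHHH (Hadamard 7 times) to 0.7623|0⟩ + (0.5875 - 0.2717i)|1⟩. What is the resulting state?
(0.9545 - 0.1921i)|0⟩ + (0.1236 + 0.1921i)|1⟩

H² = I, so H^7 = H: a single Hadamard. With (a, b) = (0.7623, (0.5875 - 0.2717i)), H gives ((a + b)/√2, (a − b)/√2) = ((0.9545 - 0.1921i), (0.1236 + 0.1921i)).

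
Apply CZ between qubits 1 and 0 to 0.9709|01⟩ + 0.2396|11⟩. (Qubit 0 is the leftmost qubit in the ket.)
0.9709|01⟩ - 0.2396|11⟩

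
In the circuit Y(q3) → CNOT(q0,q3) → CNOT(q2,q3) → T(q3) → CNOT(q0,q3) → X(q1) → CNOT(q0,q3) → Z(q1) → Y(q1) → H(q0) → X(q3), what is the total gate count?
11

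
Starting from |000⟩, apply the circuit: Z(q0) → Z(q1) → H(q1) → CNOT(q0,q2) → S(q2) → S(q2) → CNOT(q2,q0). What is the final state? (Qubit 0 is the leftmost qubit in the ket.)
1/√2|000⟩ + 1/√2|010⟩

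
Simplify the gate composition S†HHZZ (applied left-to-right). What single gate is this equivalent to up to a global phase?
S†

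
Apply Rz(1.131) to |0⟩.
(0.8443 - 0.5358i)|0⟩

Rz(1.131) = [[e^(−iθ/2), 0], [0, e^(iθ/2)]] with e^(±iθ/2) = cos(θ/2) ± i·sin(θ/2); θ = 1.131, cos(θ/2) ≈ 0.844321, sin(θ/2) ≈ 0.535838.
With a = amp(|0⟩) = 1 and b = amp(|1⟩) = 0:
new amp(|0⟩) = (0.844321 - 0.535838i)·a = (0.8443 - 0.5358i)
new amp(|1⟩) = (0.844321 + 0.535838i)·b = 0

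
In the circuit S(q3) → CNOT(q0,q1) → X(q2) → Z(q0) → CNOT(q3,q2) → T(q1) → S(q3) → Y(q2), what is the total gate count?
8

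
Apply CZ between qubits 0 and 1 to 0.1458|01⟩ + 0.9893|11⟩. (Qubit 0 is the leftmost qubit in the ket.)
0.1458|01⟩ - 0.9893|11⟩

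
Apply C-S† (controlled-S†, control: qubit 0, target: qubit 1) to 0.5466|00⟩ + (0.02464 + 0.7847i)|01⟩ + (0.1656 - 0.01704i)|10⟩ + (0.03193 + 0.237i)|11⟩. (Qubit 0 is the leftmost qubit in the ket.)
0.5466|00⟩ + (0.02464 + 0.7847i)|01⟩ + (0.1656 - 0.01704i)|10⟩ + (0.237 - 0.03193i)|11⟩

C-S† leaves the control-|0⟩ kets |00⟩, |01⟩ unchanged and applies S† to qubit 1 on the control-|1⟩ pair (|10⟩, |11⟩).
S† = [[1, 0], [0, -i]].
With a = amp(|10⟩) = (0.1656 - 0.01704i) and b = amp(|11⟩) = (0.03193 + 0.237i):
new amp(|10⟩) = (1)·a = (0.1656 - 0.01704i)
new amp(|11⟩) = (-i)·b = (0.237 - 0.03193i)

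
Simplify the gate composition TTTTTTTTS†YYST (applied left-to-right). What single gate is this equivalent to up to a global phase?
T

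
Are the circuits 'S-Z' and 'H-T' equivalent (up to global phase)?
No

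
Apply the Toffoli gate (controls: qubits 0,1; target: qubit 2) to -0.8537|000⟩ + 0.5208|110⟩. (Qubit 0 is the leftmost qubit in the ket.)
-0.8537|000⟩ + 0.5208|111⟩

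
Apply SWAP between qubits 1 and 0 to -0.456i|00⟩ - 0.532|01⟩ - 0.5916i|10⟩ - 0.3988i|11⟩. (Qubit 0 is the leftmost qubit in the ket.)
-0.456i|00⟩ - 0.5916i|01⟩ - 0.532|10⟩ - 0.3988i|11⟩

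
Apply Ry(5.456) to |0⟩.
-0.9157|0⟩ + 0.4019|1⟩

Ry(5.456) = [[cos(θ/2), −sin(θ/2)], [sin(θ/2), cos(θ/2)]]; θ = 5.456, cos(θ/2) ≈ -0.915683, sin(θ/2) ≈ 0.401902.
With a = amp(|0⟩) = 1 and b = amp(|1⟩) = 0:
new amp(|0⟩) = (-0.915683)·a + (-0.401902)·b = -0.9157
new amp(|1⟩) = (0.401902)·a + (-0.915683)·b = 0.4019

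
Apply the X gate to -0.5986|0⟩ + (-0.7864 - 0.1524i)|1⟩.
(-0.7864 - 0.1524i)|0⟩ - 0.5986|1⟩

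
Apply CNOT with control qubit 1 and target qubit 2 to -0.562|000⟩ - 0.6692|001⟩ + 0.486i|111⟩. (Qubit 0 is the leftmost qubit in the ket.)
-0.562|000⟩ - 0.6692|001⟩ + 0.486i|110⟩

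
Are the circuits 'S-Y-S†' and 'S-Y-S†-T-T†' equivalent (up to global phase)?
Yes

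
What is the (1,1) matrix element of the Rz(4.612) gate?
(-0.6707 + 0.7417i)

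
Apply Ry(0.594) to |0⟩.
0.9562|0⟩ + 0.2927|1⟩

Ry(0.594) = [[cos(θ/2), −sin(θ/2)], [sin(θ/2), cos(θ/2)]]; θ = 0.594, cos(θ/2) ≈ 0.956219, sin(θ/2) ≈ 0.292653.
With a = amp(|0⟩) = 1 and b = amp(|1⟩) = 0:
new amp(|0⟩) = (0.956219)·a + (-0.292653)·b = 0.9562
new amp(|1⟩) = (0.292653)·a + (0.956219)·b = 0.2927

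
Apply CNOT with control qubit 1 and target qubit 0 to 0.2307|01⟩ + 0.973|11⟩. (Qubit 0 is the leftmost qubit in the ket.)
0.973|01⟩ + 0.2307|11⟩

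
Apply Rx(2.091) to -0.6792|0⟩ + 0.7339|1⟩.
(-0.3406 - 0.635i)|0⟩ + (0.368 + 0.5876i)|1⟩

Rx(2.091) = [[cos(θ/2), −i·sin(θ/2)], [−i·sin(θ/2), cos(θ/2)]]; θ = 2.091, cos(θ/2) ≈ 0.501469, sin(θ/2) ≈ 0.865175.
With a = amp(|0⟩) = -0.6792 and b = amp(|1⟩) = 0.7339:
new amp(|0⟩) = (0.501469)·a + (-0.865175i)·b = (-0.3406 - 0.635i)
new amp(|1⟩) = (-0.865175i)·a + (0.501469)·b = (0.368 + 0.5876i)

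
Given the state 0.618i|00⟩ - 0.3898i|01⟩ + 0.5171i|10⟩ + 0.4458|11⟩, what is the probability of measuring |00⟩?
0.3819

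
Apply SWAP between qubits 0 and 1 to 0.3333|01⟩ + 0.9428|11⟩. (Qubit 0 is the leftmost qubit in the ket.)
0.3333|10⟩ + 0.9428|11⟩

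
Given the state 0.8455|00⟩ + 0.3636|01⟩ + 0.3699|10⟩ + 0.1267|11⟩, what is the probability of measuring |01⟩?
0.1322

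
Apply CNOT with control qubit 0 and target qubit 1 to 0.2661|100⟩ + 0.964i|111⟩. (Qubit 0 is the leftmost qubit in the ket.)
0.964i|101⟩ + 0.2661|110⟩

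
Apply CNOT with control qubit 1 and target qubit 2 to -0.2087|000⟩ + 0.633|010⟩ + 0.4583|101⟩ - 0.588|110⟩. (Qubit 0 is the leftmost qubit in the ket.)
-0.2087|000⟩ + 0.633|011⟩ + 0.4583|101⟩ - 0.588|111⟩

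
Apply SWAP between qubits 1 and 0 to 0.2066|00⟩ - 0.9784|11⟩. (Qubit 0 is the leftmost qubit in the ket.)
0.2066|00⟩ - 0.9784|11⟩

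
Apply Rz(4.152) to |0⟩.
(-0.484 - 0.8751i)|0⟩

Rz(4.152) = [[e^(−iθ/2), 0], [0, e^(iθ/2)]] with e^(±iθ/2) = cos(θ/2) ± i·sin(θ/2); θ = 4.152, cos(θ/2) ≈ -0.483986, sin(θ/2) ≈ 0.875076.
With a = amp(|0⟩) = 1 and b = amp(|1⟩) = 0:
new amp(|0⟩) = (-0.483986 - 0.875076i)·a = (-0.484 - 0.8751i)
new amp(|1⟩) = (-0.483986 + 0.875076i)·b = 0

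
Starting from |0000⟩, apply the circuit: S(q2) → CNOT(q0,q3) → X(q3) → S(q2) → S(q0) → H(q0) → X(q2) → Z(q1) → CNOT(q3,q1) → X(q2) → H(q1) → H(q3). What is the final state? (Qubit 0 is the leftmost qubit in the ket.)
1/√8|0000⟩ - 1/√8|0001⟩ - 1/√8|0100⟩ + 1/√8|0101⟩ + 1/√8|1000⟩ - 1/√8|1001⟩ - 1/√8|1100⟩ + 1/√8|1101⟩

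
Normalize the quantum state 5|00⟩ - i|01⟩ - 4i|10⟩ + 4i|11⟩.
0.6565|00⟩ - 0.1313i|01⟩ - 0.5252i|10⟩ + 0.5252i|11⟩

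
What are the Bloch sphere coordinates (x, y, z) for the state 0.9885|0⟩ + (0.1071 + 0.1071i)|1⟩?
(0.2117, 0.2117, 0.9542)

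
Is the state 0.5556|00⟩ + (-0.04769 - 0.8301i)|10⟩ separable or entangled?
Separable

Writing the state as a|00⟩ + b|01⟩ + c|10⟩ + d|11⟩, it is a product state iff ad − bc = 0.
Here (a, b, c, d) = (0.5556, 0, (-0.04769 - 0.8301i), 0): ad − bc = (0.5556)(0) − (0)(-0.04769 - 0.8301i) = 0, so the state is separable.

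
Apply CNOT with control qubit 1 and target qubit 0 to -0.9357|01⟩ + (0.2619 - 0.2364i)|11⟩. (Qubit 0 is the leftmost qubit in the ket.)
(0.2619 - 0.2364i)|01⟩ - 0.9357|11⟩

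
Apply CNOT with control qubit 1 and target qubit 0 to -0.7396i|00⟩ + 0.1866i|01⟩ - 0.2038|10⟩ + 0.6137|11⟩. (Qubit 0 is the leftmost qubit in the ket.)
-0.7396i|00⟩ + 0.6137|01⟩ - 0.2038|10⟩ + 0.1866i|11⟩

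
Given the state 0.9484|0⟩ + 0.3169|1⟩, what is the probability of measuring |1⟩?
0.1004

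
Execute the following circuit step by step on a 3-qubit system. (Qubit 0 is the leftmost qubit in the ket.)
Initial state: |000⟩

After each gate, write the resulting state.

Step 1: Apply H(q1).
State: 1/√2|000⟩ + 1/√2|010⟩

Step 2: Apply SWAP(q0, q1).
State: 1/√2|000⟩ + 1/√2|100⟩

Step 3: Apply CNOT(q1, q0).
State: 1/√2|000⟩ + 1/√2|100⟩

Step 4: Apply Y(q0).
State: -(1/√2)i|000⟩ + (1/√2)i|100⟩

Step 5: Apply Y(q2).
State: 1/√2|001⟩ - 1/√2|101⟩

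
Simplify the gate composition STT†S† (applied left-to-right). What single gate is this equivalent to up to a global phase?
I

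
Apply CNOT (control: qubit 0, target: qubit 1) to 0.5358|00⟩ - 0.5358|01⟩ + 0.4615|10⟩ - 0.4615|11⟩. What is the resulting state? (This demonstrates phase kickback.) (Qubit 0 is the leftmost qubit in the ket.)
0.5358|00⟩ - 0.5358|01⟩ - 0.4615|10⟩ + 0.4615|11⟩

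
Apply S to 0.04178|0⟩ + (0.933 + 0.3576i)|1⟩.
0.04178|0⟩ + (-0.3576 + 0.933i)|1⟩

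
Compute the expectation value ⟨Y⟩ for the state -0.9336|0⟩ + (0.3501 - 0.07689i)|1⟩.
0.1436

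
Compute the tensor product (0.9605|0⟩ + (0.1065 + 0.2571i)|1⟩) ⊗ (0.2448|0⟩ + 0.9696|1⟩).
0.2351|00⟩ + 0.9313|01⟩ + (0.02607 + 0.06294i)|10⟩ + (0.1033 + 0.2493i)|11⟩

amp(|b₁b₂…⟩) = product of the factor amplitudes for bits b₁, b₂, …; only kets whose every factor amplitude is nonzero survive.
|00⟩: (0.9605)(0.2448) = 0.2351
|01⟩: (0.9605)(0.9696) = 0.9313
|10⟩: (0.1065 + 0.2571i)(0.2448) = (0.02607 + 0.06294i)
|11⟩: (0.1065 + 0.2571i)(0.9696) = (0.1033 + 0.2493i)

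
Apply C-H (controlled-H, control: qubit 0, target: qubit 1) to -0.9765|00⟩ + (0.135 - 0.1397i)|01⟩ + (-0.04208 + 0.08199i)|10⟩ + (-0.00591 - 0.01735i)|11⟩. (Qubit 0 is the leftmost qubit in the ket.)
-0.9765|00⟩ + (0.135 - 0.1397i)|01⟩ + (-0.03393 + 0.04571i)|10⟩ + (-0.02558 + 0.07024i)|11⟩

C-H leaves the control-|0⟩ kets |00⟩, |01⟩ unchanged and applies H to qubit 1 on the control-|1⟩ pair (|10⟩, |11⟩).
H = [[1/√2, 1/√2], [1/√2, -1/√2]].
With a = amp(|10⟩) = (-0.04208 + 0.08199i) and b = amp(|11⟩) = (-0.00591 - 0.01735i):
new amp(|10⟩) = (1/√2)·a + (1/√2)·b = (-0.03393 + 0.04571i)
new amp(|11⟩) = (1/√2)·a + (-1/√2)·b = (-0.02558 + 0.07024i)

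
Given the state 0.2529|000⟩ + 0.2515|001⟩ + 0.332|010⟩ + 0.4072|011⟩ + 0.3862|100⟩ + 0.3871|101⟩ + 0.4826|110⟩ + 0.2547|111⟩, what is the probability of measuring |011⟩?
0.1658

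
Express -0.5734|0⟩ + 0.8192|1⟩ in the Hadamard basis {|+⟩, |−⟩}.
0.1738|+⟩ - 0.9847|−⟩

With |ψ⟩ = α|0⟩ + β|1⟩, the Hadamard-basis coefficients are ⟨+|ψ⟩ = (α + β)/√2 and ⟨−|ψ⟩ = (α − β)/√2.
Here α = -0.5734, β = 0.8192: (α + β)/√2 = 0.1738, (α − β)/√2 = -0.9847.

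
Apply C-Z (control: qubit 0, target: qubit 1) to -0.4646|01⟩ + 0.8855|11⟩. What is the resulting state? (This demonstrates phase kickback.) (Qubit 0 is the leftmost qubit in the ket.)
-0.4646|01⟩ - 0.8855|11⟩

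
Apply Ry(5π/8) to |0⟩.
0.5556|0⟩ + 0.8315|1⟩

Ry(5π/8) = [[cos(θ/2), −sin(θ/2)], [sin(θ/2), cos(θ/2)]]; θ = 5π/8, cos(θ/2) ≈ 0.55557, sin(θ/2) ≈ 0.83147.
With a = amp(|0⟩) = 1 and b = amp(|1⟩) = 0:
new amp(|0⟩) = (0.55557)·a + (-0.83147)·b = 0.5556
new amp(|1⟩) = (0.83147)·a + (0.55557)·b = 0.8315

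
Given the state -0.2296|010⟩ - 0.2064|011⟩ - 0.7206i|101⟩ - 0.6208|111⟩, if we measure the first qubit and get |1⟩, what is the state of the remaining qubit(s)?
-0.7576i|01⟩ - 0.6527|11⟩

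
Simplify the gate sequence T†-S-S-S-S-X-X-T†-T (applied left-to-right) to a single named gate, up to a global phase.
T†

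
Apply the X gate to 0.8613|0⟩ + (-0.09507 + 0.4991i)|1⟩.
(-0.09507 + 0.4991i)|0⟩ + 0.8613|1⟩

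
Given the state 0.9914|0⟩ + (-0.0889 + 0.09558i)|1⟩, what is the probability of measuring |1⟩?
0.01704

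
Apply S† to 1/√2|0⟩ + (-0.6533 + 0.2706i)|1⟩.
1/√2|0⟩ + (0.2706 + 0.6533i)|1⟩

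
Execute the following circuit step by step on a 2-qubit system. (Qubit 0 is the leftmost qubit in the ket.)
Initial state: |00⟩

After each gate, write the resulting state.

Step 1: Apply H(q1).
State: 1/√2|00⟩ + 1/√2|01⟩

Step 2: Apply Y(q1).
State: -(1/√2)i|00⟩ + (1/√2)i|01⟩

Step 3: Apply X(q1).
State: (1/√2)i|00⟩ - (1/√2)i|01⟩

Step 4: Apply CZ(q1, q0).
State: (1/√2)i|00⟩ - (1/√2)i|01⟩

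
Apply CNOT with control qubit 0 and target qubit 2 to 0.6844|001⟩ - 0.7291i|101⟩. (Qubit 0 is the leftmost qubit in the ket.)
0.6844|001⟩ - 0.7291i|100⟩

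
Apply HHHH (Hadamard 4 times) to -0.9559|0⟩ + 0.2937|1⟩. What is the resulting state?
-0.9559|0⟩ + 0.2937|1⟩

H² = I, so an even number of Hadamards cancels: H^4 = I and the state is unchanged.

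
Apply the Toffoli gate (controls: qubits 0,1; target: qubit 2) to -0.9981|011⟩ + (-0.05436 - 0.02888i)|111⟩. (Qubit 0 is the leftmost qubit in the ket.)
-0.9981|011⟩ + (-0.05436 - 0.02888i)|110⟩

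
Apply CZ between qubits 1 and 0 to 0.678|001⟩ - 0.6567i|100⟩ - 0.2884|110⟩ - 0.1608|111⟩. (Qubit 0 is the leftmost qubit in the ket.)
0.678|001⟩ - 0.6567i|100⟩ + 0.2884|110⟩ + 0.1608|111⟩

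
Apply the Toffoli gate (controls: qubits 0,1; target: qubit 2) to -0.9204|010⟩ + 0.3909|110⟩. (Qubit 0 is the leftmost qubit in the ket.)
-0.9204|010⟩ + 0.3909|111⟩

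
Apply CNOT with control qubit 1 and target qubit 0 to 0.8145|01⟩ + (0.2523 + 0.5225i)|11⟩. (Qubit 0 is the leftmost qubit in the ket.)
(0.2523 + 0.5225i)|01⟩ + 0.8145|11⟩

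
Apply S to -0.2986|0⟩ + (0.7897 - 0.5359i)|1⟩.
-0.2986|0⟩ + (0.5359 + 0.7897i)|1⟩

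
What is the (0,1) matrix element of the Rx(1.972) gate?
-0.8338i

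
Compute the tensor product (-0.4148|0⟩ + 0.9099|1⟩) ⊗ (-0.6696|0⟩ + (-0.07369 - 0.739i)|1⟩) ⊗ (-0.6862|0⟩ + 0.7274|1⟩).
-0.1906|000⟩ + 0.202|001⟩ + (-0.02097 - 0.2103i)|010⟩ + (0.02223 + 0.223i)|011⟩ + 0.4181|100⟩ - 0.4432|101⟩ + (0.04601 + 0.4614i)|110⟩ + (-0.04877 - 0.4891i)|111⟩

amp(|b₁b₂…⟩) = product of the factor amplitudes for bits b₁, b₂, …; only kets whose every factor amplitude is nonzero survive.
|000⟩: (-0.4148)(-0.6696)(-0.6862) = -0.1906
|001⟩: (-0.4148)(-0.6696)(0.7274) = 0.202
|010⟩: (-0.4148)(-0.07369 - 0.739i)(-0.6862) = (-0.02097 - 0.2103i)
|011⟩: (-0.4148)(-0.07369 - 0.739i)(0.7274) = (0.02223 + 0.223i)
|100⟩: (0.9099)(-0.6696)(-0.6862) = 0.4181
|101⟩: (0.9099)(-0.6696)(0.7274) = -0.4432
|110⟩: (0.9099)(-0.07369 - 0.739i)(-0.6862) = (0.04601 + 0.4614i)
|111⟩: (0.9099)(-0.07369 - 0.739i)(0.7274) = (-0.04877 - 0.4891i)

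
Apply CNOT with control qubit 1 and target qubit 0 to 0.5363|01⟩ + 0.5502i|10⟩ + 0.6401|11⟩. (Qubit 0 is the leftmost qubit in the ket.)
0.6401|01⟩ + 0.5502i|10⟩ + 0.5363|11⟩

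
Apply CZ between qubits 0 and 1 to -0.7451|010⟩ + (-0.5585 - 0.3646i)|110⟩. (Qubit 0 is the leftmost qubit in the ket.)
-0.7451|010⟩ + (0.5585 + 0.3646i)|110⟩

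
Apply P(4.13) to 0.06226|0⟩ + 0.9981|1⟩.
0.06226|0⟩ + (-0.549 - 0.8336i)|1⟩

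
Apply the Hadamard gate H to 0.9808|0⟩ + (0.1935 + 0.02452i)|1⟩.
(0.8304 + 0.01734i)|0⟩ + (0.5567 - 0.01734i)|1⟩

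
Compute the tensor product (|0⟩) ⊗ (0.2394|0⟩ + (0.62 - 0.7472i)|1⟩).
0.2394|00⟩ + (0.62 - 0.7472i)|01⟩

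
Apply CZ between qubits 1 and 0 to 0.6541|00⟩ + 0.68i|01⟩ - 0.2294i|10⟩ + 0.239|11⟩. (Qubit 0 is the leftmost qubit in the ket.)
0.6541|00⟩ + 0.68i|01⟩ - 0.2294i|10⟩ - 0.239|11⟩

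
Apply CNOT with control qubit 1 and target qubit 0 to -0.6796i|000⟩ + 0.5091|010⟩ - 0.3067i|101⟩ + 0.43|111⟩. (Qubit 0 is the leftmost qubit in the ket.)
-0.6796i|000⟩ + 0.43|011⟩ - 0.3067i|101⟩ + 0.5091|110⟩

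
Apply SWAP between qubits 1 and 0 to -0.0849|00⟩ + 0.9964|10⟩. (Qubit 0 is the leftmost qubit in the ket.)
-0.0849|00⟩ + 0.9964|01⟩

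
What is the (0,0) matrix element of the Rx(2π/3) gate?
1/2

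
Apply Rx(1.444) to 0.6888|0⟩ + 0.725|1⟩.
(0.5169 - 0.4791i)|0⟩ + (0.5441 - 0.4552i)|1⟩

Rx(1.444) = [[cos(θ/2), −i·sin(θ/2)], [−i·sin(θ/2), cos(θ/2)]]; θ = 1.444, cos(θ/2) ≈ 0.750485, sin(θ/2) ≈ 0.660887.
With a = amp(|0⟩) = 0.6888 and b = amp(|1⟩) = 0.725:
new amp(|0⟩) = (0.750485)·a + (-0.660887i)·b = (0.5169 - 0.4791i)
new amp(|1⟩) = (-0.660887i)·a + (0.750485)·b = (0.5441 - 0.4552i)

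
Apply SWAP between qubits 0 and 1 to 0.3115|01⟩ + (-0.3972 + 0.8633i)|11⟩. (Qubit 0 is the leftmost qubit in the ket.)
0.3115|10⟩ + (-0.3972 + 0.8633i)|11⟩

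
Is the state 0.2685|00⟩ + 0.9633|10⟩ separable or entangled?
Separable

Writing the state as a|00⟩ + b|01⟩ + c|10⟩ + d|11⟩, it is a product state iff ad − bc = 0.
Here (a, b, c, d) = (0.2685, 0, 0.9633, 0): ad − bc = (0.2685)(0) − (0)(0.9633) = 0, so the state is separable.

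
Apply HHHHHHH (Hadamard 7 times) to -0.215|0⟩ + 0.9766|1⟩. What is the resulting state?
0.5385|0⟩ - 0.8426|1⟩

H² = I, so H^7 = H: a single Hadamard. With (a, b) = (-0.215, 0.9766), H gives ((a + b)/√2, (a − b)/√2) = (0.5385, -0.8426).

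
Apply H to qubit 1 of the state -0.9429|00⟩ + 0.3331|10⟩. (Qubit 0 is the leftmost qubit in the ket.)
-0.6667|00⟩ - 0.6667|01⟩ + 0.2355|10⟩ + 0.2355|11⟩

H on qubit 1 mixes each pair of kets that differ only in qubit 1: amplitudes (a, b) of (|…0…⟩, |…1…⟩) become ((a + b)/√2, (a − b)/√2). Kets absent from the input have amplitude 0.
(|00⟩, |01⟩): (a, b) = (-0.9429, 0) → (-0.6667, -0.6667)
(|10⟩, |11⟩): (a, b) = (0.3331, 0) → (0.2355, 0.2355)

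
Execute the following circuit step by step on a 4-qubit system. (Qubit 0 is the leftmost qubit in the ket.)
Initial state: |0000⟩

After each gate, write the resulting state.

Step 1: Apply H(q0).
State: 1/√2|0000⟩ + 1/√2|1000⟩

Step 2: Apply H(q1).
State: 1/2|0000⟩ + 1/2|0100⟩ + 1/2|1000⟩ + 1/2|1100⟩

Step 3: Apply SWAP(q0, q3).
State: 1/2|0000⟩ + 1/2|0001⟩ + 1/2|0100⟩ + 1/2|0101⟩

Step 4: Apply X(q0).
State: 1/2|1000⟩ + 1/2|1001⟩ + 1/2|1100⟩ + 1/2|1101⟩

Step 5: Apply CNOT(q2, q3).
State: 1/2|1000⟩ + 1/2|1001⟩ + 1/2|1100⟩ + 1/2|1101⟩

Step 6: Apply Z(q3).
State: 1/2|1000⟩ - 1/2|1001⟩ + 1/2|1100⟩ - 1/2|1101⟩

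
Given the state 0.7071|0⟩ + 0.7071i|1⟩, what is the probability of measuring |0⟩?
0.5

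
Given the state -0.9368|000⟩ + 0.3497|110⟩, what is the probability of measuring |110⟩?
0.1223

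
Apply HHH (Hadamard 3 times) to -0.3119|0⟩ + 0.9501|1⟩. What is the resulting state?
0.4513|0⟩ - 0.8924|1⟩

H² = I, so H^3 = H: a single Hadamard. With (a, b) = (-0.3119, 0.9501), H gives ((a + b)/√2, (a − b)/√2) = (0.4513, -0.8924).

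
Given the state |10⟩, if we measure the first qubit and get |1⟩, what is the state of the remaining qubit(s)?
|0⟩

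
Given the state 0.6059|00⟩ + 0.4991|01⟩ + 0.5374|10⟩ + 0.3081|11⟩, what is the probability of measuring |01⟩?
0.2491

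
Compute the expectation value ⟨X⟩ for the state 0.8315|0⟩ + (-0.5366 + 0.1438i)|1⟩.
-0.8924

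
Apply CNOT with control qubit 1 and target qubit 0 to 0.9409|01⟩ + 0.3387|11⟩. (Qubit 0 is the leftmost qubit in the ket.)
0.3387|01⟩ + 0.9409|11⟩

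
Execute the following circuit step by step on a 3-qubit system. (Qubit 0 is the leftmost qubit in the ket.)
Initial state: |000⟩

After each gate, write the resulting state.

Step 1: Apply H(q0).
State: 1/√2|000⟩ + 1/√2|100⟩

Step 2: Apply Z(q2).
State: 1/√2|000⟩ + 1/√2|100⟩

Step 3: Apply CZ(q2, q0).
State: 1/√2|000⟩ + 1/√2|100⟩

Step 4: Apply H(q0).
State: |000⟩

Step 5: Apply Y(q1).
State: i|010⟩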